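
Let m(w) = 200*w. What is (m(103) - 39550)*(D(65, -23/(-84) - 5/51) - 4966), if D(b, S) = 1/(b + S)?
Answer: 8758484544100/93071 ≈ 9.4105e+7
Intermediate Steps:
D(b, S) = 1/(S + b)
(m(103) - 39550)*(D(65, -23/(-84) - 5/51) - 4966) = (200*103 - 39550)*(1/((-23/(-84) - 5/51) + 65) - 4966) = (20600 - 39550)*(1/((-23*(-1/84) - 5*1/51) + 65) - 4966) = -18950*(1/((23/84 - 5/51) + 65) - 4966) = -18950*(1/(251/1428 + 65) - 4966) = -18950*(1/(93071/1428) - 4966) = -18950*(1428/93071 - 4966) = -18950*(-462189158/93071) = 8758484544100/93071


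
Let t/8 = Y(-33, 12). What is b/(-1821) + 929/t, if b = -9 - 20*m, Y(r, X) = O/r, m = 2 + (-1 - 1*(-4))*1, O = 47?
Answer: -55785413/684696 ≈ -81.475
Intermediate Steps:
m = 5 (m = 2 + (-1 + 4)*1 = 2 + 3*1 = 2 + 3 = 5)
Y(r, X) = 47/r
t = -376/33 (t = 8*(47/(-33)) = 8*(47*(-1/33)) = 8*(-47/33) = -376/33 ≈ -11.394)
b = -109 (b = -9 - 20*5 = -9 - 100 = -109)
b/(-1821) + 929/t = -109/(-1821) + 929/(-376/33) = -109*(-1/1821) + 929*(-33/376) = 109/1821 - 30657/376 = -55785413/684696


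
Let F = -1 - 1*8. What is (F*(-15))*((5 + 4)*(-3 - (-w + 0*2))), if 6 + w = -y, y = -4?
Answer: -6075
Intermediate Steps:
w = -2 (w = -6 - 1*(-4) = -6 + 4 = -2)
F = -9 (F = -1 - 8 = -9)
(F*(-15))*((5 + 4)*(-3 - (-w + 0*2))) = (-9*(-15))*((5 + 4)*(-3 - (-1*(-2) + 0*2))) = 135*(9*(-3 - (2 + 0))) = 135*(9*(-3 - 1*2)) = 135*(9*(-3 - 2)) = 135*(9*(-5)) = 135*(-45) = -6075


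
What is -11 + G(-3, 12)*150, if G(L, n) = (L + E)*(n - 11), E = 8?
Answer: 739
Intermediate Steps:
G(L, n) = (-11 + n)*(8 + L) (G(L, n) = (L + 8)*(n - 11) = (8 + L)*(-11 + n) = (-11 + n)*(8 + L))
-11 + G(-3, 12)*150 = -11 + (-88 - 11*(-3) + 8*12 - 3*12)*150 = -11 + (-88 + 33 + 96 - 36)*150 = -11 + 5*150 = -11 + 750 = 739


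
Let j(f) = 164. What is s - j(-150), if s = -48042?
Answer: -48206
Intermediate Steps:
s - j(-150) = -48042 - 1*164 = -48042 - 164 = -48206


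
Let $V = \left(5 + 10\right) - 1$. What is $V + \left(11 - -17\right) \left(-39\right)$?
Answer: $-1078$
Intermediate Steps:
$V = 14$ ($V = 15 - 1 = 14$)
$V + \left(11 - -17\right) \left(-39\right) = 14 + \left(11 - -17\right) \left(-39\right) = 14 + \left(11 + 17\right) \left(-39\right) = 14 + 28 \left(-39\right) = 14 - 1092 = -1078$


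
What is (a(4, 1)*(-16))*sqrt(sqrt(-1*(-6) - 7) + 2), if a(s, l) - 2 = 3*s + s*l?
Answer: -288*sqrt(2 + I) ≈ -419.14 - 98.946*I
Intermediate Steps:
a(s, l) = 2 + 3*s + l*s (a(s, l) = 2 + (3*s + s*l) = 2 + (3*s + l*s) = 2 + 3*s + l*s)
(a(4, 1)*(-16))*sqrt(sqrt(-1*(-6) - 7) + 2) = ((2 + 3*4 + 1*4)*(-16))*sqrt(sqrt(-1*(-6) - 7) + 2) = ((2 + 12 + 4)*(-16))*sqrt(sqrt(6 - 7) + 2) = (18*(-16))*sqrt(sqrt(-1) + 2) = -288*sqrt(I + 2) = -288*sqrt(2 + I)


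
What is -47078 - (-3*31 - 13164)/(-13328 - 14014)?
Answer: -143024437/3038 ≈ -47079.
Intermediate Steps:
-47078 - (-3*31 - 13164)/(-13328 - 14014) = -47078 - (-93 - 13164)/(-27342) = -47078 - (-13257)*(-1)/27342 = -47078 - 1*1473/3038 = -47078 - 1473/3038 = -143024437/3038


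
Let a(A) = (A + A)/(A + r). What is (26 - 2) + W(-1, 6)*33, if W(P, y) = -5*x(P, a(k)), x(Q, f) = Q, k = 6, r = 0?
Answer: 189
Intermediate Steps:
a(A) = 2 (a(A) = (A + A)/(A + 0) = (2*A)/A = 2)
W(P, y) = -5*P
(26 - 2) + W(-1, 6)*33 = (26 - 2) - 5*(-1)*33 = 24 + 5*33 = 24 + 165 = 189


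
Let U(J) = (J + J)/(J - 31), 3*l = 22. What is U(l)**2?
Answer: 1936/5041 ≈ 0.38405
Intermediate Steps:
l = 22/3 (l = (1/3)*22 = 22/3 ≈ 7.3333)
U(J) = 2*J/(-31 + J) (U(J) = (2*J)/(-31 + J) = 2*J/(-31 + J))
U(l)**2 = (2*(22/3)/(-31 + 22/3))**2 = (2*(22/3)/(-71/3))**2 = (2*(22/3)*(-3/71))**2 = (-44/71)**2 = 1936/5041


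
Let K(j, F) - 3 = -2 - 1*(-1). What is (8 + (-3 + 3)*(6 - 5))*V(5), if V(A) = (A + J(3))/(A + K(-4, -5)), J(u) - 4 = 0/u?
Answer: 72/7 ≈ 10.286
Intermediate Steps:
K(j, F) = 2 (K(j, F) = 3 + (-2 - 1*(-1)) = 3 + (-2 + 1) = 3 - 1 = 2)
J(u) = 4 (J(u) = 4 + 0/u = 4 + 0 = 4)
V(A) = (4 + A)/(2 + A) (V(A) = (A + 4)/(A + 2) = (4 + A)/(2 + A))
(8 + (-3 + 3)*(6 - 5))*V(5) = (8 + (-3 + 3)*(6 - 5))*((4 + 5)/(2 + 5)) = (8 + 0*1)*(9/7) = (8 + 0)*((⅐)*9) = 8*(9/7) = 72/7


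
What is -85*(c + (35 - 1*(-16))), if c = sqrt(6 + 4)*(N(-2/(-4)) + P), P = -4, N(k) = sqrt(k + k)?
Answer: -4335 + 255*sqrt(10) ≈ -3528.6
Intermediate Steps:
N(k) = sqrt(2)*sqrt(k) (N(k) = sqrt(2*k) = sqrt(2)*sqrt(k))
c = -3*sqrt(10) (c = sqrt(6 + 4)*(sqrt(2)*sqrt(-2/(-4)) - 4) = sqrt(10)*(sqrt(2)*sqrt(-2*(-1/4)) - 4) = sqrt(10)*(sqrt(2)*sqrt(1/2) - 4) = sqrt(10)*(sqrt(2)*(sqrt(2)/2) - 4) = sqrt(10)*(1 - 4) = sqrt(10)*(-3) = -3*sqrt(10) ≈ -9.4868)
-85*(c + (35 - 1*(-16))) = -85*(-3*sqrt(10) + (35 - 1*(-16))) = -85*(-3*sqrt(10) + (35 + 16)) = -85*(-3*sqrt(10) + 51) = -85*(51 - 3*sqrt(10)) = -(4335 - 255*sqrt(10)) = -4335 + 255*sqrt(10)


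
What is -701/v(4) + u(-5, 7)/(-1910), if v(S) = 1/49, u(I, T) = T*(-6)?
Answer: -32803274/955 ≈ -34349.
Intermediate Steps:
u(I, T) = -6*T
v(S) = 1/49
-701/v(4) + u(-5, 7)/(-1910) = -701/1/49 - 6*7/(-1910) = -701*49 - 42*(-1/1910) = -34349 + 21/955 = -32803274/955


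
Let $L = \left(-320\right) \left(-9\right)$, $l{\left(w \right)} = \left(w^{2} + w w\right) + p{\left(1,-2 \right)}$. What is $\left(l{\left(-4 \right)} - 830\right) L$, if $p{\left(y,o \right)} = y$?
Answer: $-2295360$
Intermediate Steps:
$l{\left(w \right)} = 1 + 2 w^{2}$ ($l{\left(w \right)} = \left(w^{2} + w w\right) + 1 = \left(w^{2} + w^{2}\right) + 1 = 2 w^{2} + 1 = 1 + 2 w^{2}$)
$L = 2880$
$\left(l{\left(-4 \right)} - 830\right) L = \left(\left(1 + 2 \left(-4\right)^{2}\right) - 830\right) 2880 = \left(\left(1 + 2 \cdot 16\right) - 830\right) 2880 = \left(\left(1 + 32\right) - 830\right) 2880 = \left(33 - 830\right) 2880 = \left(-797\right) 2880 = -2295360$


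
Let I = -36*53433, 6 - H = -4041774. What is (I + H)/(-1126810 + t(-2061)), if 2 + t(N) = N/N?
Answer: -2118192/1126811 ≈ -1.8798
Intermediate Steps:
H = 4041780 (H = 6 - 1*(-4041774) = 6 + 4041774 = 4041780)
I = -1923588
t(N) = -1 (t(N) = -2 + N/N = -2 + 1 = -1)
(I + H)/(-1126810 + t(-2061)) = (-1923588 + 4041780)/(-1126810 - 1) = 2118192/(-1126811) = 2118192*(-1/1126811) = -2118192/1126811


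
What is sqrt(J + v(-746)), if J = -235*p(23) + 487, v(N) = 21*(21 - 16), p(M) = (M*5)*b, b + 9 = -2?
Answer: sqrt(297867) ≈ 545.77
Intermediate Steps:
b = -11 (b = -9 - 2 = -11)
p(M) = -55*M (p(M) = (M*5)*(-11) = (5*M)*(-11) = -55*M)
v(N) = 105 (v(N) = 21*5 = 105)
J = 297762 (J = -(-12925)*23 + 487 = -235*(-1265) + 487 = 297275 + 487 = 297762)
sqrt(J + v(-746)) = sqrt(297762 + 105) = sqrt(297867)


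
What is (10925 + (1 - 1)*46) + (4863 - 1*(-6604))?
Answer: 22392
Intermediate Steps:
(10925 + (1 - 1)*46) + (4863 - 1*(-6604)) = (10925 + 0*46) + (4863 + 6604) = (10925 + 0) + 11467 = 10925 + 11467 = 22392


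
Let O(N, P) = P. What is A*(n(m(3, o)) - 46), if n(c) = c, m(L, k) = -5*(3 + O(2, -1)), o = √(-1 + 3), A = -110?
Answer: 6160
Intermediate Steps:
o = √2 ≈ 1.4142
m(L, k) = -10 (m(L, k) = -5*(3 - 1) = -5*2 = -10)
A*(n(m(3, o)) - 46) = -110*(-10 - 46) = -110*(-56) = 6160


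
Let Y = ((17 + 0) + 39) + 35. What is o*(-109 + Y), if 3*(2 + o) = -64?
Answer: 420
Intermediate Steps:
Y = 91 (Y = (17 + 39) + 35 = 56 + 35 = 91)
o = -70/3 (o = -2 + (1/3)*(-64) = -2 - 64/3 = -70/3 ≈ -23.333)
o*(-109 + Y) = -70*(-109 + 91)/3 = -70/3*(-18) = 420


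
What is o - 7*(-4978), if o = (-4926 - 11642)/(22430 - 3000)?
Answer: 338520606/9715 ≈ 34845.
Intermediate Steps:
o = -8284/9715 (o = -16568/19430 = -16568*1/19430 = -8284/9715 ≈ -0.85270)
o - 7*(-4978) = -8284/9715 - 7*(-4978) = -8284/9715 + 34846 = 338520606/9715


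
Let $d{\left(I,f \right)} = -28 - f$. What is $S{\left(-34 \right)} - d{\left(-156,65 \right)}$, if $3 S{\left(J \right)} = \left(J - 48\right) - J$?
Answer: $77$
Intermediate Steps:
$S{\left(J \right)} = -16$ ($S{\left(J \right)} = \frac{\left(J - 48\right) - J}{3} = \frac{\left(-48 + J\right) - J}{3} = \frac{1}{3} \left(-48\right) = -16$)
$S{\left(-34 \right)} - d{\left(-156,65 \right)} = -16 - \left(-28 - 65\right) = -16 - -93 = -16 + 93 = 77$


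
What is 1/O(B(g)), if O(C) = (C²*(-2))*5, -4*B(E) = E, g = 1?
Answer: -8/5 ≈ -1.6000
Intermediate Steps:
B(E) = -E/4
O(C) = -10*C² (O(C) = -2*C²*5 = -10*C²)
1/O(B(g)) = 1/(-10*(-¼*1)²) = 1/(-10*(-¼)²) = 1/(-10*1/16) = 1/(-5/8) = -8/5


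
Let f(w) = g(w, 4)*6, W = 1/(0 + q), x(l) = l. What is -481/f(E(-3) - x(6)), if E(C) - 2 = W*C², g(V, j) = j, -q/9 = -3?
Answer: -481/24 ≈ -20.042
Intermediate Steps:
q = 27 (q = -9*(-3) = 27)
W = 1/27 (W = 1/(0 + 27) = 1/27 ≈ 0.037037)
E(C) = 2 + C²/27
f(w) = 24 (f(w) = 4*6 = 24)
-481/f(E(-3) - x(6)) = -481/24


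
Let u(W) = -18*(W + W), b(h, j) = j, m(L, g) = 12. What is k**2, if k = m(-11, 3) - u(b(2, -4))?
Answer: 17424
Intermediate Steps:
u(W) = -36*W
k = -132 (k = 12 - (-36)*(-4) = 12 - 1*144 = 12 - 144 = -132)
k**2 = (-132)**2 = 17424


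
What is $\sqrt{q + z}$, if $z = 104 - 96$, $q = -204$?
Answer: $14 i \approx 14.0 i$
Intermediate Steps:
$z = 8$
$\sqrt{q + z} = \sqrt{-204 + 8} = \sqrt{-196} = 14 i$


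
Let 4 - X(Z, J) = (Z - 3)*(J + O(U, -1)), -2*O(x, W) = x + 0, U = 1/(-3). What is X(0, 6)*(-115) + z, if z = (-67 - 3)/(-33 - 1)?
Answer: -87905/34 ≈ -2585.4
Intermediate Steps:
U = -1/3 ≈ -0.33333
O(x, W) = -x/2 (O(x, W) = -(x + 0)/2 = -x/2)
X(Z, J) = 4 - (-3 + Z)*(1/6 + J) (X(Z, J) = 4 - (Z - 3)*(J - 1/2*(-1/3)) = 4 - (-3 + Z)*(J + 1/6) = 4 - (-3 + Z)*(1/6 + J))
z = 35/17 (z = -70/(-34) = -70*(-1/34) = 35/17 ≈ 2.0588)
X(0, 6)*(-115) + z = (9/2 + 3*6 - 1/6*0 - 1*6*0)*(-115) + 35/17 = (9/2 + 18 + 0 + 0)*(-115) + 35/17 = (45/2)*(-115) + 35/17 = -5175/2 + 35/17 = -87905/34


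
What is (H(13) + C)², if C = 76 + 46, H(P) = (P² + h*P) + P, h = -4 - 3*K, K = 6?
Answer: 324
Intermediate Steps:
h = -22 (h = -4 - 3*6 = -4 - 18 = -22)
H(P) = P² - 21*P (H(P) = (P² - 22*P) + P = P² - 21*P)
C = 122
(H(13) + C)² = (13*(-21 + 13) + 122)² = (13*(-8) + 122)² = (-104 + 122)² = 18² = 324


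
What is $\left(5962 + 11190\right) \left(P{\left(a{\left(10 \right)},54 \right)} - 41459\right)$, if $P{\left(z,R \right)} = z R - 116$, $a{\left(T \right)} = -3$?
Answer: $-715873024$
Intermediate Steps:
$P{\left(z,R \right)} = -116 + R z$ ($P{\left(z,R \right)} = R z - 116 = -116 + R z$)
$\left(5962 + 11190\right) \left(P{\left(a{\left(10 \right)},54 \right)} - 41459\right) = \left(5962 + 11190\right) \left(\left(-116 + 54 \left(-3\right)\right) - 41459\right) = 17152 \left(\left(-116 - 162\right) - 41459\right) = 17152 \left(-278 - 41459\right) = 17152 \left(-41737\right) = -715873024$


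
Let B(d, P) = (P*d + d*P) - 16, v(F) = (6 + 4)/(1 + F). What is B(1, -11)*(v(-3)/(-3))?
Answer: -190/3 ≈ -63.333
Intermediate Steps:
v(F) = 10/(1 + F)
B(d, P) = -16 + 2*P*d (B(d, P) = (P*d + P*d) - 16 = 2*P*d - 16 = -16 + 2*P*d)
B(1, -11)*(v(-3)/(-3)) = (-16 + 2*(-11)*1)*((10/(1 - 3))/(-3)) = (-16 - 22)*((10/(-2))*(-⅓)) = -38*10*(-½)*(-1)/3 = -(-190)*(-1)/3 = -38*5/3 = -190/3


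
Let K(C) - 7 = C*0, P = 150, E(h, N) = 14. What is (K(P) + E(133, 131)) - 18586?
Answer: -18565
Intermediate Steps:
K(C) = 7 (K(C) = 7 + C*0 = 7 + 0 = 7)
(K(P) + E(133, 131)) - 18586 = (7 + 14) - 18586 = 21 - 18586 = -18565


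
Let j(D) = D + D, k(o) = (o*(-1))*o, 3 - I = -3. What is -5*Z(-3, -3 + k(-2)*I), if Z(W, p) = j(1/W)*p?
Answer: -90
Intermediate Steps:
I = 6 (I = 3 - 1*(-3) = 3 + 3 = 6)
k(o) = -o**2 (k(o) = (-o)*o = -o**2)
j(D) = 2*D
Z(W, p) = 2*p/W (Z(W, p) = (2*(1/W))*p = (2/W)*p = 2*p/W)
-5*Z(-3, -3 + k(-2)*I) = -10*(-3 - 1*(-2)**2*6)/(-3) = -10*(-3 - 1*4*6)*(-1)/3 = -10*(-3 - 4*6)*(-1)/3 = -10*(-3 - 24)*(-1)/3 = -10*(-27)*(-1)/3 = -5*18 = -90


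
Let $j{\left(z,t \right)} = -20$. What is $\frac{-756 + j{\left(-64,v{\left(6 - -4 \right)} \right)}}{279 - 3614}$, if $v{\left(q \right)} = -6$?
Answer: $\frac{776}{3335} \approx 0.23268$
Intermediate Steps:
$\frac{-756 + j{\left(-64,v{\left(6 - -4 \right)} \right)}}{279 - 3614} = \frac{-756 - 20}{279 - 3614} = - \frac{776}{-3335} = \left(-776\right) \left(- \frac{1}{3335}\right) = \frac{776}{3335}$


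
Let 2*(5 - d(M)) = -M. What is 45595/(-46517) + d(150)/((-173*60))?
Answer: -23849873/24142323 ≈ -0.98789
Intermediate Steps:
d(M) = 5 + M/2 (d(M) = 5 - (-1)*M/2 = 5 + M/2)
45595/(-46517) + d(150)/((-173*60)) = 45595/(-46517) + (5 + (½)*150)/((-173*60)) = 45595*(-1/46517) + (5 + 75)/(-10380) = -45595/46517 + 80*(-1/10380) = -45595/46517 - 4/519 = -23849873/24142323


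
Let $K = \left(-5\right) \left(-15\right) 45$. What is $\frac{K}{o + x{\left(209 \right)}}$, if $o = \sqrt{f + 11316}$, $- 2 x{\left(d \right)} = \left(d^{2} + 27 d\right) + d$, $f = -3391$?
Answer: $- \frac{334347750}{2453486389} - \frac{67500 \sqrt{317}}{2453486389} \approx -0.13676$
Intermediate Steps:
$x{\left(d \right)} = - 14 d - \frac{d^{2}}{2}$ ($x{\left(d \right)} = - \frac{\left(d^{2} + 27 d\right) + d}{2} = - \frac{d^{2} + 28 d}{2} = - 14 d - \frac{d^{2}}{2}$)
$K = 3375$ ($K = 75 \cdot 45 = 3375$)
$o = 5 \sqrt{317}$ ($o = \sqrt{-3391 + 11316} = \sqrt{7925} = 5 \sqrt{317} \approx 89.022$)
$\frac{K}{o + x{\left(209 \right)}} = \frac{3375}{5 \sqrt{317} - \frac{209 \left(28 + 209\right)}{2}} = \frac{3375}{5 \sqrt{317} - \frac{209}{2} \cdot 237} = \frac{3375}{5 \sqrt{317} - \frac{49533}{2}} = \frac{3375}{- \frac{49533}{2} + 5 \sqrt{317}}$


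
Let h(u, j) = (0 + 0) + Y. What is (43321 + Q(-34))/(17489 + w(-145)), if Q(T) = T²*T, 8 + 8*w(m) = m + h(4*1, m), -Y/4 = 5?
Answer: 32136/139739 ≈ 0.22997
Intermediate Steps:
Y = -20 (Y = -4*5 = -20)
h(u, j) = -20 (h(u, j) = (0 + 0) - 20 = 0 - 20 = -20)
w(m) = -7/2 + m/8 (w(m) = -1 + (m - 20)/8 = -1 + (-20 + m)/8 = -1 + (-5/2 + m/8) = -7/2 + m/8)
Q(T) = T³
(43321 + Q(-34))/(17489 + w(-145)) = (43321 + (-34)³)/(17489 + (-7/2 + (⅛)*(-145))) = (43321 - 39304)/(17489 + (-7/2 - 145/8)) = 4017/(17489 - 173/8) = 4017/(139739/8) = 4017*(8/139739) = 32136/139739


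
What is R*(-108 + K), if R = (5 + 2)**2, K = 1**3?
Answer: -5243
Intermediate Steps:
K = 1
R = 49 (R = 7**2 = 49)
R*(-108 + K) = 49*(-108 + 1) = 49*(-107) = -5243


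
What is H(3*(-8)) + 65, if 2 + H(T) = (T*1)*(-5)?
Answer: 183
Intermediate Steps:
H(T) = -2 - 5*T (H(T) = -2 + (T*1)*(-5) = -2 + T*(-5) = -2 - 5*T)
H(3*(-8)) + 65 = (-2 - 15*(-8)) + 65 = (-2 - 5*(-24)) + 65 = (-2 + 120) + 65 = 118 + 65 = 183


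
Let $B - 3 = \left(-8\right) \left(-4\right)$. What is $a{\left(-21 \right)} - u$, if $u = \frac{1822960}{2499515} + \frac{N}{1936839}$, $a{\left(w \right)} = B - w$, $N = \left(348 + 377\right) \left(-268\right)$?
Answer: $\frac{53611946238764}{968231626617} \approx 55.371$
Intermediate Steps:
$N = -194300$ ($N = 725 \left(-268\right) = -194300$)
$B = 35$ ($B = 3 - -32 = 3 + 32 = 35$)
$a{\left(w \right)} = 35 - w$
$u = \frac{609024851788}{968231626617}$ ($u = \frac{1822960}{2499515} - \frac{194300}{1936839} = 1822960 \cdot \frac{1}{2499515} - \frac{194300}{1936839} = \frac{364592}{499903} - \frac{194300}{1936839} = \frac{609024851788}{968231626617} \approx 0.62901$)
$a{\left(-21 \right)} - u = \left(35 - -21\right) - \frac{609024851788}{968231626617} = \left(35 + 21\right) - \frac{609024851788}{968231626617} = 56 - \frac{609024851788}{968231626617} = \frac{53611946238764}{968231626617}$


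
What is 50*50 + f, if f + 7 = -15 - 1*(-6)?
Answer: 2484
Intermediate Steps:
f = -16 (f = -7 + (-15 - 1*(-6)) = -7 + (-15 + 6) = -7 - 9 = -16)
50*50 + f = 50*50 - 16 = 2500 - 16 = 2484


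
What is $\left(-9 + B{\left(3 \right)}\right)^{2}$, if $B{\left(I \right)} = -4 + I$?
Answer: $100$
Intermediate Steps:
$\left(-9 + B{\left(3 \right)}\right)^{2} = \left(-9 + \left(-4 + 3\right)\right)^{2} = \left(-9 - 1\right)^{2} = \left(-10\right)^{2} = 100$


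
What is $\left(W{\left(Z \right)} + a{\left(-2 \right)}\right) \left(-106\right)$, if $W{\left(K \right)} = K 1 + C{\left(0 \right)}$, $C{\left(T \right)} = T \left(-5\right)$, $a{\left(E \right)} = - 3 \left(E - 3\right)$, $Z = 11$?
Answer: $-2756$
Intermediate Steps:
$a{\left(E \right)} = 9 - 3 E$ ($a{\left(E \right)} = - 3 \left(-3 + E\right) = 9 - 3 E$)
$C{\left(T \right)} = - 5 T$
$W{\left(K \right)} = K$ ($W{\left(K \right)} = K 1 - 0 = K + 0 = K$)
$\left(W{\left(Z \right)} + a{\left(-2 \right)}\right) \left(-106\right) = \left(11 + \left(9 - -6\right)\right) \left(-106\right) = \left(11 + \left(9 + 6\right)\right) \left(-106\right) = \left(11 + 15\right) \left(-106\right) = 26 \left(-106\right) = -2756$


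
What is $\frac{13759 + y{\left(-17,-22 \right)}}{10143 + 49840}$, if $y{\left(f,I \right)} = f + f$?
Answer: $\frac{13725}{59983} \approx 0.22881$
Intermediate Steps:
$y{\left(f,I \right)} = 2 f$
$\frac{13759 + y{\left(-17,-22 \right)}}{10143 + 49840} = \frac{13759 + 2 \left(-17\right)}{10143 + 49840} = \frac{13759 - 34}{59983} = 13725 \cdot \frac{1}{59983} = \frac{13725}{59983}$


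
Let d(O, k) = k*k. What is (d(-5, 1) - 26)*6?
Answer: -150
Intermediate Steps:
d(O, k) = k²
(d(-5, 1) - 26)*6 = (1² - 26)*6 = (1 - 26)*6 = -25*6 = -150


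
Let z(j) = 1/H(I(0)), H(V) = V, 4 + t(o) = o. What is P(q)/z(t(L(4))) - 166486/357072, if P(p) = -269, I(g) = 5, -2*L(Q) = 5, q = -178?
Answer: -240214163/178536 ≈ -1345.5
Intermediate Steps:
L(Q) = -5/2 (L(Q) = -½*5 = -5/2)
t(o) = -4 + o
z(j) = ⅕ (z(j) = 1/5 = ⅕)
P(q)/z(t(L(4))) - 166486/357072 = -269/⅕ - 166486/357072 = -269*5 - 166486*1/357072 = -1345 - 83243/178536 = -240214163/178536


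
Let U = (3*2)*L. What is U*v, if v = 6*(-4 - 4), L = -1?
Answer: 288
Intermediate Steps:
U = -6 (U = (3*2)*(-1) = 6*(-1) = -6)
v = -48 (v = 6*(-8) = -48)
U*v = -6*(-48) = 288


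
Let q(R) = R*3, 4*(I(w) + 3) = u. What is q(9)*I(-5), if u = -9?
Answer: -567/4 ≈ -141.75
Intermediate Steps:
I(w) = -21/4 (I(w) = -3 + (¼)*(-9) = -3 - 9/4 = -21/4)
q(R) = 3*R
q(9)*I(-5) = (3*9)*(-21/4) = 27*(-21/4) = -567/4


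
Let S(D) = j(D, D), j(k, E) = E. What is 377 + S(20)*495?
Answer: 10277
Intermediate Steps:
S(D) = D
377 + S(20)*495 = 377 + 20*495 = 377 + 9900 = 10277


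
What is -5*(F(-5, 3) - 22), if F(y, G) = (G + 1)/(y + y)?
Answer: 112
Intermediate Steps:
F(y, G) = (1 + G)/(2*y) (F(y, G) = (1 + G)/((2*y)) = (1 + G)*(1/(2*y)) = (1 + G)/(2*y))
-5*(F(-5, 3) - 22) = -5*((½)*(1 + 3)/(-5) - 22) = -5*((½)*(-⅕)*4 - 22) = -5*(-⅖ - 22) = -5*(-112/5) = 112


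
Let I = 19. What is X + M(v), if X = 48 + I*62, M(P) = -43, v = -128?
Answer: 1183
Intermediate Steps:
X = 1226 (X = 48 + 19*62 = 48 + 1178 = 1226)
X + M(v) = 1226 - 43 = 1183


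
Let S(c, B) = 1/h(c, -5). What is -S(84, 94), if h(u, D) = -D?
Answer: -⅕ ≈ -0.20000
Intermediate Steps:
S(c, B) = ⅕ (S(c, B) = 1/(-1*(-5)) = 1/5 = ⅕)
-S(84, 94) = -1*⅕ = -⅕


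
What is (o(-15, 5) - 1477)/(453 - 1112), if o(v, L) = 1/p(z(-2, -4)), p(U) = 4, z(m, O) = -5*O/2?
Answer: 5907/2636 ≈ 2.2409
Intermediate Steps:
z(m, O) = -5*O/2 (z(m, O) = -5*O*(½) = -5*O/2)
o(v, L) = ¼ (o(v, L) = 1/4 = ¼)
(o(-15, 5) - 1477)/(453 - 1112) = (¼ - 1477)/(453 - 1112) = -5907/4/(-659) = -5907/4*(-1/659) = 5907/2636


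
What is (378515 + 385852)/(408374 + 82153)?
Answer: 254789/163509 ≈ 1.5583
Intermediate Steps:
(378515 + 385852)/(408374 + 82153) = 764367/490527 = 764367*(1/490527) = 254789/163509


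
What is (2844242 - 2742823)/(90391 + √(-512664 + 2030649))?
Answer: 1309623547/1167002128 - 304257*√168665/8169014896 ≈ 1.1069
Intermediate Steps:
(2844242 - 2742823)/(90391 + √(-512664 + 2030649)) = 101419/(90391 + √1517985) = 101419/(90391 + 3*√168665)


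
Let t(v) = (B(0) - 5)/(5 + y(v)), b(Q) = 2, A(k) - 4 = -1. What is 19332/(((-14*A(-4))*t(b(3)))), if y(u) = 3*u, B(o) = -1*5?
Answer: 17721/35 ≈ 506.31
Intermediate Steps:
A(k) = 3 (A(k) = 4 - 1 = 3)
B(o) = -5
t(v) = -10/(5 + 3*v) (t(v) = (-5 - 5)/(5 + 3*v) = -10/(5 + 3*v))
19332/(((-14*A(-4))*t(b(3)))) = 19332/(((-14*3)*(-10/(5 + 3*2)))) = 19332/((-(-420)/(5 + 6))) = 19332/((-(-420)/11)) = 19332/((-42*(-10/11))) = 19332/(420/11) = 19332*(11/420) = 17721/35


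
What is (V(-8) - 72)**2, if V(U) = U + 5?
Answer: 5625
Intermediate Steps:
V(U) = 5 + U
(V(-8) - 72)**2 = ((5 - 8) - 72)**2 = (-3 - 72)**2 = (-75)**2 = 5625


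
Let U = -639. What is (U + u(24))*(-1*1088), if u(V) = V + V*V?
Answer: 42432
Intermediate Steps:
u(V) = V + V**2
(U + u(24))*(-1*1088) = (-639 + 24*(1 + 24))*(-1*1088) = (-639 + 24*25)*(-1088) = (-639 + 600)*(-1088) = -39*(-1088) = 42432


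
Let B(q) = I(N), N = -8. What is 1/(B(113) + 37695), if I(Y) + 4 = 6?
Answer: 1/37697 ≈ 2.6527e-5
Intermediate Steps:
I(Y) = 2 (I(Y) = -4 + 6 = 2)
B(q) = 2
1/(B(113) + 37695) = 1/(2 + 37695) = 1/37697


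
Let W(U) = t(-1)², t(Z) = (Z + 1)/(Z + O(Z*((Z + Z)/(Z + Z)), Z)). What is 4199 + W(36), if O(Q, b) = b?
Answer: 4199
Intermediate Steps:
t(Z) = (1 + Z)/(2*Z) (t(Z) = (Z + 1)/(Z + Z) = (1 + Z)/((2*Z)) = (1 + Z)*(1/(2*Z)) = (1 + Z)/(2*Z))
W(U) = 0 (W(U) = ((½)*(1 - 1)/(-1))² = ((½)*(-1)*0)² = 0² = 0)
4199 + W(36) = 4199 + 0 = 4199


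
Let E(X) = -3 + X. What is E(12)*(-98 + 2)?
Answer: -864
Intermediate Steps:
E(12)*(-98 + 2) = (-3 + 12)*(-98 + 2) = 9*(-96) = -864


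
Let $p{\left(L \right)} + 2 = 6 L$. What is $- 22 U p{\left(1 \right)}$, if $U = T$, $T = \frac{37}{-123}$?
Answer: $\frac{3256}{123} \approx 26.472$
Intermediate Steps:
$T = - \frac{37}{123}$ ($T = 37 \left(- \frac{1}{123}\right) = - \frac{37}{123} \approx -0.30081$)
$p{\left(L \right)} = -2 + 6 L$
$U = - \frac{37}{123} \approx -0.30081$
$- 22 U p{\left(1 \right)} = \left(-22\right) \left(- \frac{37}{123}\right) \left(-2 + 6 \cdot 1\right) = \frac{814 \left(-2 + 6\right)}{123} = \frac{814}{123} \cdot 4 = \frac{3256}{123}$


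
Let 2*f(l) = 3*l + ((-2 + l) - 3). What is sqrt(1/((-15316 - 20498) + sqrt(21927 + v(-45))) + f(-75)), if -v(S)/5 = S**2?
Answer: sqrt(-21846544 + 610*sqrt(11802))/(2*sqrt(35814 - sqrt(11802))) ≈ 12.349*I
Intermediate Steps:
v(S) = -5*S**2
f(l) = -5/2 + 2*l (f(l) = (3*l + ((-2 + l) - 3))/2 = (3*l + (-5 + l))/2 = (-5 + 4*l)/2 = -5/2 + 2*l)
sqrt(1/((-15316 - 20498) + sqrt(21927 + v(-45))) + f(-75)) = sqrt(1/((-15316 - 20498) + sqrt(21927 - 5*(-45)**2)) + (-5/2 + 2*(-75))) = sqrt(1/(-35814 + sqrt(21927 - 5*2025)) + (-5/2 - 150)) = sqrt(1/(-35814 + sqrt(21927 - 10125)) - 305/2) = sqrt(1/(-35814 + sqrt(11802)) - 305/2) = sqrt(-305/2 + 1/(-35814 + sqrt(11802)))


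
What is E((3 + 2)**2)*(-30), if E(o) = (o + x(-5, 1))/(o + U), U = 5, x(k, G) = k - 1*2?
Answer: -18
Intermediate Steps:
x(k, G) = -2 + k (x(k, G) = k - 2 = -2 + k)
E(o) = (-7 + o)/(5 + o) (E(o) = (o + (-2 - 5))/(o + 5) = (o - 7)/(5 + o) = (-7 + o)/(5 + o))
E((3 + 2)**2)*(-30) = ((-7 + (3 + 2)**2)/(5 + (3 + 2)**2))*(-30) = ((-7 + 5**2)/(5 + 5**2))*(-30) = ((-7 + 25)/(5 + 25))*(-30) = (18/30)*(-30) = ((1/30)*18)*(-30) = (3/5)*(-30) = -18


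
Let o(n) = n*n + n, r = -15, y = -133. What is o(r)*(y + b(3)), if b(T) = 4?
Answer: -27090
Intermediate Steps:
o(n) = n + n² (o(n) = n² + n = n + n²)
o(r)*(y + b(3)) = (-15*(1 - 15))*(-133 + 4) = -15*(-14)*(-129) = 210*(-129) = -27090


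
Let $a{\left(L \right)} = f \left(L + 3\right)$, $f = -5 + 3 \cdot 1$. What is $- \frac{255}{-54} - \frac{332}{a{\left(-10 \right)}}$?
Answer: $- \frac{2393}{126} \approx -18.992$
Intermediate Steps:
$f = -2$ ($f = -5 + 3 = -2$)
$a{\left(L \right)} = -6 - 2 L$ ($a{\left(L \right)} = - 2 \left(L + 3\right) = - 2 \left(3 + L\right) = -6 - 2 L$)
$- \frac{255}{-54} - \frac{332}{a{\left(-10 \right)}} = - \frac{255}{-54} - \frac{332}{-6 - -20} = \left(-255\right) \left(- \frac{1}{54}\right) - \frac{332}{-6 + 20} = \frac{85}{18} - \frac{332}{14} = \frac{85}{18} - \frac{166}{7} = - \frac{2393}{126}$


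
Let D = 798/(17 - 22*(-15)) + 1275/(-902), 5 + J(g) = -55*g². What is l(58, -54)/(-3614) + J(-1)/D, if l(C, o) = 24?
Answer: -11312712644/167069799 ≈ -67.713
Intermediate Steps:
J(g) = -5 - 55*g²
D = 277371/312994 (D = 798/(17 + 330) + 1275*(-1/902) = 798/347 - 1275/902 = 277371/312994 ≈ 0.88619)
l(58, -54)/(-3614) + J(-1)/D = 24/(-3614) + (-5 - 55*(-1)²)/(277371/312994) = 24*(-1/3614) + (-5 - 55*1)*(312994/277371) = -12/1807 + (-5 - 55)*(312994/277371) = -12/1807 - 60*312994/277371 = -12/1807 - 6259880/92457 = -11312712644/167069799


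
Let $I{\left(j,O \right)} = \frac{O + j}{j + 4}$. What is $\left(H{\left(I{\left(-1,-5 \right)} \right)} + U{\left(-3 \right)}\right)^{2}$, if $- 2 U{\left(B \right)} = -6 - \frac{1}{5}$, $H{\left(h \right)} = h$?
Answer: $\frac{121}{100} \approx 1.21$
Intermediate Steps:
$I{\left(j,O \right)} = \frac{O + j}{4 + j}$
$U{\left(B \right)} = \frac{31}{10}$ ($U{\left(B \right)} = - \frac{-6 - \frac{1}{5}}{2} = \left(- \frac{1}{2}\right) \left(- \frac{31}{5}\right) = \frac{31}{10}$)
$\left(H{\left(I{\left(-1,-5 \right)} \right)} + U{\left(-3 \right)}\right)^{2} = \left(\frac{-5 - 1}{4 - 1} + \frac{31}{10}\right)^{2} = \left(\frac{1}{3} \left(-6\right) + \frac{31}{10}\right)^{2} = \left(-2 + \frac{31}{10}\right)^{2} = \left(\frac{11}{10}\right)^{2} = \frac{121}{100}$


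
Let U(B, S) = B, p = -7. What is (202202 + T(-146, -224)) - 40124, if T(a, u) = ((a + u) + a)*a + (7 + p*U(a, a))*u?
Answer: 6918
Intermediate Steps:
T(a, u) = a*(u + 2*a) + u*(7 - 7*a) (T(a, u) = ((a + u) + a)*a + (7 - 7*a)*u = (u + 2*a)*a + u*(7 - 7*a) = a*(u + 2*a) + u*(7 - 7*a))
(202202 + T(-146, -224)) - 40124 = (202202 + (2*(-146)**2 + 7*(-224) - 6*(-146)*(-224))) - 40124 = (202202 + (2*21316 - 1568 - 196224)) - 40124 = (202202 + (42632 - 1568 - 196224)) - 40124 = (202202 - 155160) - 40124 = 47042 - 40124 = 6918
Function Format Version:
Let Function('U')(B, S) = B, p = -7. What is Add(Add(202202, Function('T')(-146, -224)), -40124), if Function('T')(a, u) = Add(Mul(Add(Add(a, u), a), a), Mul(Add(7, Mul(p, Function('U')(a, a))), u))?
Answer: 6918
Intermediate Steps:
Function('T')(a, u) = Add(Mul(a, Add(u, Mul(2, a))), Mul(u, Add(7, Mul(-7, a)))) (Function('T')(a, u) = Add(Mul(Add(Add(a, u), a), a), Mul(Add(7, Mul(-7, a)), u)) = Add(Mul(Add(u, Mul(2, a)), a), Mul(u, Add(7, Mul(-7, a)))) = Add(Mul(a, Add(u, Mul(2, a))), Mul(u, Add(7, Mul(-7, a)))))
Add(Add(202202, Function('T')(-146, -224)), -40124) = Add(Add(202202, Add(Mul(2, Pow(-146, 2)), Mul(7, -224), Mul(-6, -146, -224))), -40124) = Add(Add(202202, Add(Mul(2, 21316), -1568, -196224)), -40124) = Add(Add(202202, Add(42632, -1568, -196224)), -40124) = Add(Add(202202, -155160), -40124) = Add(47042, -40124) = 6918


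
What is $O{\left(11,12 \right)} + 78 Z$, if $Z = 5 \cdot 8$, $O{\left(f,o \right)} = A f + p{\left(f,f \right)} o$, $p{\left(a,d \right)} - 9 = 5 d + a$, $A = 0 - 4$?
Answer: $3976$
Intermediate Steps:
$A = -4$
$p{\left(a,d \right)} = 9 + a + 5 d$ ($p{\left(a,d \right)} = 9 + \left(5 d + a\right) = 9 + \left(a + 5 d\right) = 9 + a + 5 d$)
$O{\left(f,o \right)} = - 4 f + o \left(9 + 6 f\right)$ ($O{\left(f,o \right)} = - 4 f + \left(9 + f + 5 f\right) o = - 4 f + \left(9 + 6 f\right) o = - 4 f + o \left(9 + 6 f\right)$)
$Z = 40$
$O{\left(11,12 \right)} + 78 Z = \left(\left(-4\right) 11 + 3 \cdot 12 \left(3 + 2 \cdot 11\right)\right) + 78 \cdot 40 = \left(-44 + 3 \cdot 12 \left(3 + 22\right)\right) + 3120 = \left(-44 + 3 \cdot 12 \cdot 25\right) + 3120 = \left(-44 + 900\right) + 3120 = 856 + 3120 = 3976$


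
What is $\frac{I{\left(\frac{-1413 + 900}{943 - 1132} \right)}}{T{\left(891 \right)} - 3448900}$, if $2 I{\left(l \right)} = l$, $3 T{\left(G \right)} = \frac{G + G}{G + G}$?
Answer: $- \frac{57}{144853786} \approx -3.935 \cdot 10^{-7}$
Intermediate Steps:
$T{\left(G \right)} = \frac{1}{3}$ ($T{\left(G \right)} = \frac{\left(G + G\right) \frac{1}{G + G}}{3} = \frac{2 G \frac{1}{2 G}}{3} = \frac{1}{3} \cdot 1 = \frac{1}{3}$)
$I{\left(l \right)} = \frac{l}{2}$
$\frac{I{\left(\frac{-1413 + 900}{943 - 1132} \right)}}{T{\left(891 \right)} - 3448900} = \frac{\frac{1}{2} \frac{-1413 + 900}{943 - 1132}}{\frac{1}{3} - 3448900} = \frac{\frac{1}{2} \left(- \frac{513}{-189}\right)}{- \frac{10346699}{3}} = \frac{\left(-513\right) \left(- \frac{1}{189}\right)}{2} \left(- \frac{3}{10346699}\right) = \frac{1}{2} \cdot \frac{19}{7} \left(- \frac{3}{10346699}\right) = \frac{19}{14} \left(- \frac{3}{10346699}\right) = - \frac{57}{144853786}$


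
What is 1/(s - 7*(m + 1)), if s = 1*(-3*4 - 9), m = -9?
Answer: 1/35 ≈ 0.028571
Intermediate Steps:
s = -21 (s = 1*(-12 - 9) = 1*(-21) = -21)
1/(s - 7*(m + 1)) = 1/(-21 - 7*(-9 + 1)) = 1/(-21 - 7*(-8)) = 1/(-21 + 56) = 1/35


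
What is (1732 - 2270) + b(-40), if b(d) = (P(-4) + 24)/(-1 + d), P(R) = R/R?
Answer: -22083/41 ≈ -538.61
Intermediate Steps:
P(R) = 1
b(d) = 25/(-1 + d) (b(d) = (1 + 24)/(-1 + d) = 25/(-1 + d))
(1732 - 2270) + b(-40) = (1732 - 2270) + 25/(-1 - 40) = -538 + 25/(-41) = -538 + 25*(-1/41) = -538 - 25/41 = -22083/41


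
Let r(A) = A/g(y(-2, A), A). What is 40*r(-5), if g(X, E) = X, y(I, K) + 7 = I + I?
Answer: 200/11 ≈ 18.182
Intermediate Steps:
y(I, K) = -7 + 2*I (y(I, K) = -7 + (I + I) = -7 + 2*I)
r(A) = -A/11 (r(A) = A/(-7 + 2*(-2)) = A/(-7 - 4) = A/(-11) = A*(-1/11) = -A/11)
40*r(-5) = 40*(-1/11*(-5)) = 40*(5/11) = 200/11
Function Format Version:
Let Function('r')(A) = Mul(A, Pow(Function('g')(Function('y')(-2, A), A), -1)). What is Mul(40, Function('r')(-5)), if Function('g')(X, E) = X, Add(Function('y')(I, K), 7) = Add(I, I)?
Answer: Rational(200, 11) ≈ 18.182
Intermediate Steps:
Function('y')(I, K) = Add(-7, Mul(2, I)) (Function('y')(I, K) = Add(-7, Add(I, I)) = Add(-7, Mul(2, I)))
Function('r')(A) = Mul(Rational(-1, 11), A) (Function('r')(A) = Mul(A, Pow(Add(-7, Mul(2, -2)), -1)) = Mul(A, Pow(Add(-7, -4), -1)) = Mul(A, Pow(-11, -1)) = Mul(A, Rational(-1, 11)) = Mul(Rational(-1, 11), A))
Mul(40, Function('r')(-5)) = Mul(40, Mul(Rational(-1, 11), -5)) = Mul(40, Rational(5, 11)) = Rational(200, 11)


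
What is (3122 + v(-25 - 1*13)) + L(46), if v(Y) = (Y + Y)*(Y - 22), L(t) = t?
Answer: 7728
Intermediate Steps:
v(Y) = 2*Y*(-22 + Y) (v(Y) = (2*Y)*(-22 + Y) = 2*Y*(-22 + Y))
(3122 + v(-25 - 1*13)) + L(46) = (3122 + 2*(-25 - 1*13)*(-22 + (-25 - 1*13))) + 46 = (3122 + 2*(-25 - 13)*(-22 + (-25 - 13))) + 46 = (3122 + 2*(-38)*(-22 - 38)) + 46 = (3122 + 2*(-38)*(-60)) + 46 = (3122 + 4560) + 46 = 7682 + 46 = 7728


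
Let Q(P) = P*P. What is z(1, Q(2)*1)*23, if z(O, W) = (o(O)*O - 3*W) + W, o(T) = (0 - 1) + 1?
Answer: -184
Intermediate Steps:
o(T) = 0 (o(T) = -1 + 1 = 0)
Q(P) = P**2
z(O, W) = -2*W (z(O, W) = (0*O - 3*W) + W = (0 - 3*W) + W = -3*W + W = -2*W)
z(1, Q(2)*1)*23 = -2*2**2*23 = -8*23 = -184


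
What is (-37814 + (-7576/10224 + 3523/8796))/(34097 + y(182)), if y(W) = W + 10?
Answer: -70846981975/64242087372 ≈ -1.1028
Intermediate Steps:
y(W) = 10 + W
(-37814 + (-7576/10224 + 3523/8796))/(34097 + y(182)) = (-37814 + (-7576/10224 + 3523/8796))/(34097 + (10 + 182)) = (-37814 + (-7576*1/10224 + 3523*(1/8796)))/(34097 + 192) = (-37814 + (-947/1278 + 3523/8796))/34289 = (-37814 - 637903/1873548)*(1/34289) = -70846981975/1873548*1/34289 = -70846981975/64242087372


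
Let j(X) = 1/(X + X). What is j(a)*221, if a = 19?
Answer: 221/38 ≈ 5.8158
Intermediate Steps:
j(X) = 1/(2*X)
j(a)*221 = ((½)/19)*221 = ((½)*(1/19))*221 = (1/38)*221 = 221/38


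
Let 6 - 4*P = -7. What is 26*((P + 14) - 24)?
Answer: -351/2 ≈ -175.50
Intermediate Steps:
P = 13/4 (P = 3/2 - ¼*(-7) = 3/2 + 7/4 = 13/4 ≈ 3.2500)
26*((P + 14) - 24) = 26*((13/4 + 14) - 24) = 26*(69/4 - 24) = 26*(-27/4) = -351/2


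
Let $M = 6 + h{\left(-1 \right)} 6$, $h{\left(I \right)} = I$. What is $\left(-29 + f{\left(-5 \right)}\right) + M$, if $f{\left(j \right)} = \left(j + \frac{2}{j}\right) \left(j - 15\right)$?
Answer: $79$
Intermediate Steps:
$M = 0$ ($M = 6 - 6 = 0$)
$f{\left(j \right)} = \left(-15 + j\right) \left(j + \frac{2}{j}\right)$ ($f{\left(j \right)} = \left(j + \frac{2}{j}\right) \left(-15 + j\right) = \left(-15 + j\right) \left(j + \frac{2}{j}\right)$)
$\left(-29 + f{\left(-5 \right)}\right) + M = \left(-29 + \left(2 + \left(-5\right)^{2} - \frac{30}{-5} - -75\right)\right) + 0 = \left(-29 + \left(2 + 25 - -6 + 75\right)\right) + 0 = \left(-29 + \left(2 + 25 + 6 + 75\right)\right) + 0 = \left(-29 + 108\right) + 0 = 79 + 0 = 79$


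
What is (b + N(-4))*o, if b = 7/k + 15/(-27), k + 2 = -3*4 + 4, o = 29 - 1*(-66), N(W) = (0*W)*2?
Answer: -2147/18 ≈ -119.28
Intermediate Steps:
N(W) = 0 (N(W) = 0*2 = 0)
o = 95 (o = 29 + 66 = 95)
k = -10 (k = -2 + (-3*4 + 4) = -2 + (-12 + 4) = -2 - 8 = -10)
b = -113/90 (b = 7/(-10) + 15/(-27) = 7*(-⅒) + 15*(-1/27) = -7/10 - 5/9 = -113/90 ≈ -1.2556)
(b + N(-4))*o = (-113/90 + 0)*95 = -113/90*95 = -2147/18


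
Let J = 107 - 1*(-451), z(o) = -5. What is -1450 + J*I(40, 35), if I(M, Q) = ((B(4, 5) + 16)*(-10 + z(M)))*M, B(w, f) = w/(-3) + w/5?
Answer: -5179690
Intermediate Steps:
J = 558 (J = 107 + 451 = 558)
B(w, f) = -2*w/15 (B(w, f) = w*(-⅓) + w*(⅕) = -w/3 + w/5 = -2*w/15)
I(M, Q) = -232*M (I(M, Q) = ((-2/15*4 + 16)*(-10 - 5))*M = ((-8/15 + 16)*(-15))*M = ((232/15)*(-15))*M = -232*M)
-1450 + J*I(40, 35) = -1450 + 558*(-232*40) = -1450 + 558*(-9280) = -1450 - 5178240 = -5179690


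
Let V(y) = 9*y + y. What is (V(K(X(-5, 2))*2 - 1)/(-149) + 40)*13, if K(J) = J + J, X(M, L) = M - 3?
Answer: 81770/149 ≈ 548.79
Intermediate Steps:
X(M, L) = -3 + M
K(J) = 2*J
V(y) = 10*y
(V(K(X(-5, 2))*2 - 1)/(-149) + 40)*13 = ((10*((2*(-3 - 5))*2 - 1))/(-149) + 40)*13 = ((10*((2*(-8))*2 - 1))*(-1/149) + 40)*13 = ((10*(-16*2 - 1))*(-1/149) + 40)*13 = ((10*(-32 - 1))*(-1/149) + 40)*13 = ((10*(-33))*(-1/149) + 40)*13 = (-330*(-1/149) + 40)*13 = (330/149 + 40)*13 = (6290/149)*13 = 81770/149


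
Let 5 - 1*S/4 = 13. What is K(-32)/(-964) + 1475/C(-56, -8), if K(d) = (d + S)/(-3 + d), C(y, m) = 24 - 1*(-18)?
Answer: 253897/7230 ≈ 35.117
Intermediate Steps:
C(y, m) = 42 (C(y, m) = 24 + 18 = 42)
S = -32 (S = 20 - 4*13 = 20 - 52 = -32)
K(d) = (-32 + d)/(-3 + d) (K(d) = (d - 32)/(-3 + d) = (-32 + d)/(-3 + d))
K(-32)/(-964) + 1475/C(-56, -8) = ((-32 - 32)/(-3 - 32))/(-964) + 1475/42 = (-64/(-35))*(-1/964) + 1475*(1/42) = -1/35*(-64)*(-1/964) + 1475/42 = (64/35)*(-1/964) + 1475/42 = -16/8435 + 1475/42 = 253897/7230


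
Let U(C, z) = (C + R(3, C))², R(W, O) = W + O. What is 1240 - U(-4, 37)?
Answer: 1215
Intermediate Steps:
R(W, O) = O + W
U(C, z) = (3 + 2*C)² (U(C, z) = (C + (C + 3))² = (C + (3 + C))² = (3 + 2*C)²)
1240 - U(-4, 37) = 1240 - (3 + 2*(-4))² = 1240 - (3 - 8)² = 1240 - 1*(-5)² = 1240 - 1*25 = 1240 - 25 = 1215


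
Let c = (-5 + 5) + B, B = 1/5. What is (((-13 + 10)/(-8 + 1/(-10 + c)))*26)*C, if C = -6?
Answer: -22932/397 ≈ -57.763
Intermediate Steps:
B = 1/5 ≈ 0.20000
c = 1/5 (c = (-5 + 5) + 1/5 = 0 + 1/5 = 1/5 ≈ 0.20000)
(((-13 + 10)/(-8 + 1/(-10 + c)))*26)*C = (((-13 + 10)/(-8 + 1/(-10 + 1/5)))*26)*(-6) = (-3/(-8 + 1/(-49/5))*26)*(-6) = (-3/(-8 - 5/49)*26)*(-6) = (-3/(-397/49)*26)*(-6) = (-3*(-49/397)*26)*(-6) = ((147/397)*26)*(-6) = (3822/397)*(-6) = -22932/397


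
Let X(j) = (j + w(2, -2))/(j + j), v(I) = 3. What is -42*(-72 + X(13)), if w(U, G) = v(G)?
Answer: 38976/13 ≈ 2998.2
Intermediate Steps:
w(U, G) = 3
X(j) = (3 + j)/(2*j) (X(j) = (j + 3)/(j + j) = (3 + j)/((2*j)) = (3 + j)*(1/(2*j)) = (3 + j)/(2*j))
-42*(-72 + X(13)) = -42*(-72 + (1/2)*(3 + 13)/13) = -42*(-72 + (1/2)*(1/13)*16) = -42*(-72 + 8/13) = -42*(-928/13) = 38976/13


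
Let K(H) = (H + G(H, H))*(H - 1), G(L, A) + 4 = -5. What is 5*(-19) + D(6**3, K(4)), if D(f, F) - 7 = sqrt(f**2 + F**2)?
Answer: -88 + 3*sqrt(5209) ≈ 128.52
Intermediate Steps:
G(L, A) = -9 (G(L, A) = -4 - 5 = -9)
K(H) = (-1 + H)*(-9 + H) (K(H) = (H - 9)*(H - 1) = (-9 + H)*(-1 + H) = (-1 + H)*(-9 + H))
D(f, F) = 7 + sqrt(F**2 + f**2) (D(f, F) = 7 + sqrt(f**2 + F**2) = 7 + sqrt(F**2 + f**2))
5*(-19) + D(6**3, K(4)) = 5*(-19) + (7 + sqrt((9 + 4**2 - 10*4)**2 + (6**3)**2)) = -95 + (7 + sqrt((9 + 16 - 40)**2 + 216**2)) = -95 + (7 + sqrt((-15)**2 + 46656)) = -95 + (7 + sqrt(225 + 46656)) = -95 + (7 + sqrt(46881)) = -95 + (7 + 3*sqrt(5209)) = -88 + 3*sqrt(5209)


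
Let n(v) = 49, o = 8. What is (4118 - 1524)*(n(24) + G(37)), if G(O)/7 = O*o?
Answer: 5501874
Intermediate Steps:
G(O) = 56*O (G(O) = 7*(O*8) = 7*(8*O) = 56*O)
(4118 - 1524)*(n(24) + G(37)) = (4118 - 1524)*(49 + 56*37) = 2594*(49 + 2072) = 2594*2121 = 5501874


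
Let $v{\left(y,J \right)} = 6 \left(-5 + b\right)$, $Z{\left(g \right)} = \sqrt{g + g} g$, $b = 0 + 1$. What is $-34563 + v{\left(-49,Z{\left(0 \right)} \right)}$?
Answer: $-34587$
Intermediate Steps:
$b = 1$
$Z{\left(g \right)} = \sqrt{2} g^{\frac{3}{2}}$ ($Z{\left(g \right)} = \sqrt{2 g} g = \sqrt{2} \sqrt{g} g = \sqrt{2} g^{\frac{3}{2}}$)
$v{\left(y,J \right)} = -24$ ($v{\left(y,J \right)} = 6 \left(-5 + 1\right) = 6 \left(-4\right) = -24$)
$-34563 + v{\left(-49,Z{\left(0 \right)} \right)} = -34563 - 24 = -34587$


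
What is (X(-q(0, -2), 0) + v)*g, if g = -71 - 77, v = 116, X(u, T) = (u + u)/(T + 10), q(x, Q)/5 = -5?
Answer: -17908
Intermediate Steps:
q(x, Q) = -25 (q(x, Q) = 5*(-5) = -25)
X(u, T) = 2*u/(10 + T) (X(u, T) = (2*u)/(10 + T) = 2*u/(10 + T))
g = -148
(X(-q(0, -2), 0) + v)*g = (2*(-1*(-25))/(10 + 0) + 116)*(-148) = (2*25/10 + 116)*(-148) = (2*25*(⅒) + 116)*(-148) = (5 + 116)*(-148) = 121*(-148) = -17908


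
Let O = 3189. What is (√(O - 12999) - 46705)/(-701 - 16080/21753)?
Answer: 338657955/5088311 - 21753*I*√1090/5088311 ≈ 66.556 - 0.14114*I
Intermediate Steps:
(√(O - 12999) - 46705)/(-701 - 16080/21753) = (√(3189 - 12999) - 46705)/(-701 - 16080/21753) = (√(-9810) - 46705)/(-701 - 16080*1/21753) = (3*I*√1090 - 46705)/(-701 - 5360/7251) = (-46705 + 3*I*√1090)/(-5088311/7251) = (-46705 + 3*I*√1090)*(-7251/5088311) = 338657955/5088311 - 21753*I*√1090/5088311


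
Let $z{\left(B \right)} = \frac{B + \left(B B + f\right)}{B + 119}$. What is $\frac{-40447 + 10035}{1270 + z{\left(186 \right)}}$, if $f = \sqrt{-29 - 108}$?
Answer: $- \frac{3915552907120}{178195425561} + \frac{9275660 i \sqrt{137}}{178195425561} \approx -21.973 + 0.00060927 i$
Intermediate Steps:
$f = i \sqrt{137}$ ($f = \sqrt{-137} = i \sqrt{137} \approx 11.705 i$)
$z{\left(B \right)} = \frac{B + B^{2} + i \sqrt{137}}{119 + B}$ ($z{\left(B \right)} = \frac{B + \left(B B + i \sqrt{137}\right)}{B + 119} = \frac{B + \left(B^{2} + i \sqrt{137}\right)}{119 + B} = \frac{B + B^{2} + i \sqrt{137}}{119 + B}$)
$\frac{-40447 + 10035}{1270 + z{\left(186 \right)}} = \frac{-40447 + 10035}{1270 + \frac{186 + 186^{2} + i \sqrt{137}}{119 + 186}} = - \frac{30412}{1270 + \frac{186 + 34596 + i \sqrt{137}}{305}} = - \frac{30412}{1270 + \frac{34782 + i \sqrt{137}}{305}} = - \frac{30412}{1270 + \left(\frac{34782}{305} + \frac{i \sqrt{137}}{305}\right)} = - \frac{30412}{\frac{422132}{305} + \frac{i \sqrt{137}}{305}}$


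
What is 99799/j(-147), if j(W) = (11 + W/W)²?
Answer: 99799/144 ≈ 693.05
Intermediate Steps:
j(W) = 144 (j(W) = (11 + 1)² = 12² = 144)
99799/j(-147) = 99799/144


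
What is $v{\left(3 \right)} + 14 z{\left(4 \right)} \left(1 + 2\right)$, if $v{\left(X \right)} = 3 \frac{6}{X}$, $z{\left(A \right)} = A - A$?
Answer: $6$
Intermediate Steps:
$z{\left(A \right)} = 0$
$v{\left(X \right)} = \frac{18}{X}$
$v{\left(3 \right)} + 14 z{\left(4 \right)} \left(1 + 2\right) = \frac{18}{3} + 14 \cdot 0 \left(1 + 2\right) = 18 \cdot \frac{1}{3} + 14 \cdot 0 \cdot 3 = 6 + 14 \cdot 0 = 6 + 0 = 6$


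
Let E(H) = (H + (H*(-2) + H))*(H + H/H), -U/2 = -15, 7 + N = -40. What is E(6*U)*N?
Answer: 0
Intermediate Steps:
N = -47 (N = -7 - 40 = -47)
U = 30 (U = -2*(-15) = 30)
E(H) = 0 (E(H) = (H + (-2*H + H))*(H + 1) = (H - H)*(1 + H) = 0*(1 + H) = 0)
E(6*U)*N = 0*(-47) = 0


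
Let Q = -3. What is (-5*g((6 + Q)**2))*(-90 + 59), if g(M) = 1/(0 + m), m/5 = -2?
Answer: -31/2 ≈ -15.500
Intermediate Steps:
m = -10 (m = 5*(-2) = -10)
g(M) = -1/10 (g(M) = 1/(0 - 10) = 1/(-10) = -1/10)
(-5*g((6 + Q)**2))*(-90 + 59) = (-5*(-1/10))*(-90 + 59) = (1/2)*(-31) = -31/2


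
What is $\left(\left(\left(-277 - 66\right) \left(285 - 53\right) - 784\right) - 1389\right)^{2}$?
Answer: $6682899001$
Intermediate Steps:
$\left(\left(\left(-277 - 66\right) \left(285 - 53\right) - 784\right) - 1389\right)^{2} = \left(\left(\left(-343\right) 232 - 784\right) - 1389\right)^{2} = \left(\left(-79576 - 784\right) - 1389\right)^{2} = \left(-80360 - 1389\right)^{2} = \left(-81749\right)^{2} = 6682899001$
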